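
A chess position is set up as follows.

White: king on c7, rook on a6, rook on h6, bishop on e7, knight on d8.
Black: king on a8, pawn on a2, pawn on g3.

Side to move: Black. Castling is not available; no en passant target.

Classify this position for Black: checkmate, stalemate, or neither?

Black to move; black king on a8.
In check: yes, from the white rook on a6.
King squares — a7: attacked by Ra6; b7: attacked by Kc7; b8: attacked by Kc7.
Legal moves for Black: none.
In check with no legal moves → checkmate.

checkmate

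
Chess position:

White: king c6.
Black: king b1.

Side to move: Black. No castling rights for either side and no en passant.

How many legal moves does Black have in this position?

Black to move; king on b1.
In check: no.
Legal moves: Kc2, Kb2, Ka2, Kc1, Ka1.
Count: 5.

5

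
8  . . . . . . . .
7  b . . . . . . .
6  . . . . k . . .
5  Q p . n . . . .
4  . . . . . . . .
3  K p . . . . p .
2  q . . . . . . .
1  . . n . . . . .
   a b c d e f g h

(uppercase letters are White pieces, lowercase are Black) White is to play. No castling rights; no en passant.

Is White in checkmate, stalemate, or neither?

checkmate

White to move; white king on a3.
In check: yes, from the black queen on a2.
King squares — a2: attacked by Nc1; b2: attacked by Qa2; b3: attacked by Nc1; a4: attacked by Qa2; b4: attacked by Nd5.
Legal moves for White: none.
In check with no legal moves → checkmate.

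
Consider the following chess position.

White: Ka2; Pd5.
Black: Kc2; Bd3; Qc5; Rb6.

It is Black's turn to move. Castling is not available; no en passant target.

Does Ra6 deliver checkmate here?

After Ra6: white king on a2; in check: yes, from the black rook on a6.
King squares — a1: attacked by Ra6; b1: attacked by Kc2; b2: attacked by Kc2; a3: attacked by Qc5; b3: attacked by Kc2.
White has no legal moves → checkmate.

yes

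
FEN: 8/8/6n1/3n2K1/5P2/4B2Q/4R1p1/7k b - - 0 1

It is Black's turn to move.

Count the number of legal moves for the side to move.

0

Black to move; king on h1.
In check: yes, from the white queen on h3.
Legal moves: none.
Count: 0.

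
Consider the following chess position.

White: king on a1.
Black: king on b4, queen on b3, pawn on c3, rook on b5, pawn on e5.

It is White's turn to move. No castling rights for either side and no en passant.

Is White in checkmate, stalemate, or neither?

stalemate

White to move; white king on a1.
In check: no.
King squares — b1: attacked by Qb3; a2: attacked by Qb3; b2: attacked by Qb3.
Legal moves for White: none.
Not in check and no legal moves → stalemate.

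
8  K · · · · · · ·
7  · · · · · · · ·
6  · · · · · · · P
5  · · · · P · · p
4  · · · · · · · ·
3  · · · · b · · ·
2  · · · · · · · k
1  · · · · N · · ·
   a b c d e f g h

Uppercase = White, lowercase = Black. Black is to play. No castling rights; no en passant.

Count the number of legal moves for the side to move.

16

Black to move; king on h2.
In check: no.
Legal moves: Ba7, Bxh6, Bb6, Bg5, Bc5, Bf4, Bd4, Bf2, Bd2, Bg1, Bc1, Kh3, Kg3, Kh1, Kg1, h4.
Count: 16.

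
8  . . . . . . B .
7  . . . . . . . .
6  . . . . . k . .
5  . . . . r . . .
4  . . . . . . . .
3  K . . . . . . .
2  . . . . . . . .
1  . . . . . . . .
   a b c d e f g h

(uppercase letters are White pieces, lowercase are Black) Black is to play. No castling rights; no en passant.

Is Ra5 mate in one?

no

After Ra5: white king on a3; in check: yes, from the black rook on a5.
White has 3 legal replies: Kb4, Kb3, Kb2.
In check but a legal move exists → not checkmate.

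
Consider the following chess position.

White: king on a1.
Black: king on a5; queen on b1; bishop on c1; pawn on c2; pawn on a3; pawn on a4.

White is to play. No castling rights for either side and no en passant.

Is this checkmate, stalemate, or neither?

checkmate

White to move; white king on a1.
In check: yes, from the black queen on b1.
King squares — b1: attacked by Pc2; a2: attacked by Qb1; b2: attacked by Qb1.
Legal moves for White: none.
In check with no legal moves → checkmate.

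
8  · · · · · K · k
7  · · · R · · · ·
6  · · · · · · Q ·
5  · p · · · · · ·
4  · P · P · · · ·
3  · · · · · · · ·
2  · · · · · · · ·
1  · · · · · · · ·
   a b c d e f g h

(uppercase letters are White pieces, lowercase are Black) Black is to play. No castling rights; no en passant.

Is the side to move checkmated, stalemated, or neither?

Black to move; black king on h8.
In check: no.
King squares — g7: attacked by Qg6; h7: attacked by Qg6; g8: attacked by Qg6.
Legal moves for Black: none.
Not in check and no legal moves → stalemate.

stalemate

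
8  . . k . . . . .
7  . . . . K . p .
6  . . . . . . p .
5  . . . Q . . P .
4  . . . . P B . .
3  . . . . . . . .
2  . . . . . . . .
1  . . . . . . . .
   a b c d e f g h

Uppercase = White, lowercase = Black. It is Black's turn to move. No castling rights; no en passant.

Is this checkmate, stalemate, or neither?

stalemate

Black to move; black king on c8.
In check: no.
King squares — b7: attacked by Qd5; c7: attacked by Bf4; d7: attacked by Qd5; b8: attacked by Bf4; d8: attacked by Qd5.
Legal moves for Black: none.
Not in check and no legal moves → stalemate.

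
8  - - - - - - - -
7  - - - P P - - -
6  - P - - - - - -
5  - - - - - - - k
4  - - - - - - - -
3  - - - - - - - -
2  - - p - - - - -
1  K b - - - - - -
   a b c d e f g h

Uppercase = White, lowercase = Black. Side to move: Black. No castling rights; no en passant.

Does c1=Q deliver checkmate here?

After c1=Q: white king on a1; in check: no.
White is not in check, so this cannot be checkmate.

no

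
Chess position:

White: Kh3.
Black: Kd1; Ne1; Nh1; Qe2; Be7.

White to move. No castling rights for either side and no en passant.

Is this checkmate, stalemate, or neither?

White to move; white king on h3.
In check: no.
King squares — g2: attacked by Ne1; h2: attacked by Qe2; g3: attacked by Nh1; g4: attacked by Qe2; h4: attacked by Be7.
Legal moves for White: none.
Not in check and no legal moves → stalemate.

stalemate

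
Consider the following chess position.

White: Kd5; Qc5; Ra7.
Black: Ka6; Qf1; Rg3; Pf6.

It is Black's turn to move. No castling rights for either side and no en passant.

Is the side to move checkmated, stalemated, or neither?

Black to move; black king on a6.
In check: yes, from the white rook on a7.
King squares — a5: attacked by Qc5; b5: attacked by Qc5; b6: attacked by Qc5; a7: attacked by Qc5; b7: attacked by Ra7.
Legal moves for Black: none.
In check with no legal moves → checkmate.

checkmate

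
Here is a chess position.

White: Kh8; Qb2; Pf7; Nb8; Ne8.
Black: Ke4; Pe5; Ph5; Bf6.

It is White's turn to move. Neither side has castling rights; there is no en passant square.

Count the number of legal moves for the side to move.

White to move; king on h8.
In check: yes, from the black bishop on f6.
Legal moves: Kg8, Kh7, Ng7, Nxf6+.
Count: 4.

4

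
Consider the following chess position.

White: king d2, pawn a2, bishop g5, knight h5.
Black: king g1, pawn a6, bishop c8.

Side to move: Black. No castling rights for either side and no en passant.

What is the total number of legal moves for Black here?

12

Black to move; king on g1.
In check: no.
Legal moves: Bd7, Bb7, Be6, Bf5, Bg4, Bh3, Kh2, Kg2, Kf2, Kh1, Kf1, a5.
Count: 12.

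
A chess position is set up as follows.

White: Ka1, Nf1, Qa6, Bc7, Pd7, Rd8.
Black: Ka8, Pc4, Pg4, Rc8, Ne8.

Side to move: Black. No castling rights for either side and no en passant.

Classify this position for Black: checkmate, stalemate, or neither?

Black to move; black king on a8.
In check: yes, from the white queen on a6.
King squares — a7: attacked by Qa6; b7: attacked by Qa6; b8: attacked by Bc7.
Legal moves for Black: none.
In check with no legal moves → checkmate.

checkmate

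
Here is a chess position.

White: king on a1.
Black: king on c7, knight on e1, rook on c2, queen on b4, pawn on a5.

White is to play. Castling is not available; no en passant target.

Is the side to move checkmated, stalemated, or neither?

stalemate

White to move; white king on a1.
In check: no.
King squares — b1: attacked by Qb4; a2: attacked by Rc2; b2: attacked by Rc2.
Legal moves for White: none.
Not in check and no legal moves → stalemate.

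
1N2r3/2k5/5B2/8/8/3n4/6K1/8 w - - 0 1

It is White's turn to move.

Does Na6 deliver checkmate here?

After Na6: black king on c7; in check: yes, from the white knight on a6.
Black has 6 legal replies: Kc8, Kd7, Kb7, Kd6, Kc6, Kb6.
In check but a legal move exists → not checkmate.

no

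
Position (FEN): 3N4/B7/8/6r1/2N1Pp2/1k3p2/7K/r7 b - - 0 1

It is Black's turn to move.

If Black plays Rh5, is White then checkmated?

After Rh5: white king on h2; in check: yes, from the black rook on h5.
King squares — g1: attacked by Ra1; h1: attacked by Ra1; g2: attacked by Pf3; g3: attacked by Pf4; h3: attacked by Rh5.
White has no legal moves → checkmate.

yes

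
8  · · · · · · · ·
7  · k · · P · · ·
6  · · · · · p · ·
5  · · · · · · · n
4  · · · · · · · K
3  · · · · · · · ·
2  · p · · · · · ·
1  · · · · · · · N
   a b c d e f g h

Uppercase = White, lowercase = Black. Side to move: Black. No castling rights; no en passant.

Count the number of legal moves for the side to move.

Black to move; king on b7.
In check: no.
Legal moves: Kc8, Kb8, Ka8, Kc7, Ka7, Kc6, Kb6, Ka6, Ng7, Nf4, Ng3, f5, b1=Q, b1=R, b1=B, b1=N.
Count: 16.

16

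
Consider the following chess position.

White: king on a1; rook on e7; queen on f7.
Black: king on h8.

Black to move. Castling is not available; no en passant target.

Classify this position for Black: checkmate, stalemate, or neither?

stalemate

Black to move; black king on h8.
In check: no.
King squares — g7: attacked by Qf7; h7: attacked by Qf7; g8: attacked by Qf7.
Legal moves for Black: none.
Not in check and no legal moves → stalemate.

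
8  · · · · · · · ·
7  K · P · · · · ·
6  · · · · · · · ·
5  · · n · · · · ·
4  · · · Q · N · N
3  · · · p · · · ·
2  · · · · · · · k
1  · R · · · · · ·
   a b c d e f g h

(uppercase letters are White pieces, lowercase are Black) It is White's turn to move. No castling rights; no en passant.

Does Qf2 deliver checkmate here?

yes

After Qf2: black king on h2; in check: yes, from the white queen on f2.
King squares — g1: attacked by Rb1; h1: attacked by Rb1; g2: attacked by Qf2; g3: attacked by Qf2; h3: attacked by Nf4.
Black has no legal moves → checkmate.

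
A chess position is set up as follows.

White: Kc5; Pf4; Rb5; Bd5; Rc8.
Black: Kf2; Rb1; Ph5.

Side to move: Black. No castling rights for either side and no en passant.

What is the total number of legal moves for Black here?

18

Black to move; king on f2.
In check: no.
Legal moves: Kg3, Ke3, Ke2, Kg1, Kf1, Ke1, Rxb5+, Rb4, Rb3, Rb2, Rh1, Rg1, Rf1, Re1, Rd1, Rc1+, Ra1, h4.
Count: 18.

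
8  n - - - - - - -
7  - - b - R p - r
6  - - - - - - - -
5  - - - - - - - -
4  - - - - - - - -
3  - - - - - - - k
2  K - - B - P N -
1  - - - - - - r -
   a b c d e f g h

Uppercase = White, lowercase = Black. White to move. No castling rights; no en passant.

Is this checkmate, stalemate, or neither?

White to move; white king on a2.
In check: no.
Legal moves for White include: Re8, Rxf7, Rd7, Rxc7, Re6, Re5, Re4, Re3+, Re2, Re1, Nh4, Nf4+, Ne3, Ne1, Bh6, Bg5, Ba5, Bf4, ... (list truncated; more exist).
White has legal moves and is not in check → neither.

neither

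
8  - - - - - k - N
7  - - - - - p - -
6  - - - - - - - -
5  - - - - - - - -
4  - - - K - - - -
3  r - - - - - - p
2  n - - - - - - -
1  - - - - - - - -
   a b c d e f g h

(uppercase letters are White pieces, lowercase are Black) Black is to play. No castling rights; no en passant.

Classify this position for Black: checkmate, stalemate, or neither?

neither

Black to move; black king on f8.
In check: no.
Legal moves for Black include: Kg8, Ke8, Kg7, Ke7, Ra8, Ra7, Ra6, Ra5, Ra4+, Rg3, Rf3, Re3, Rd3+, Rc3, Rb3, Nb4, Nc3, Nc1, ... (list truncated; more exist).
Black has legal moves and is not in check → neither.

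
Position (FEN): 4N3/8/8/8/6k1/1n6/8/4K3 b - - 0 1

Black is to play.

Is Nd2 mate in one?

After Nd2: white king on e1; in check: no.
White is not in check, so this cannot be checkmate.

no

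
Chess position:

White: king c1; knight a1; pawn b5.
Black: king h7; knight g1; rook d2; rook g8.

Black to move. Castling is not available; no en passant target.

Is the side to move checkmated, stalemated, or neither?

neither

Black to move; black king on h7.
In check: no.
Legal moves for Black include: Rh8, Rf8, Re8, Rgd8, Rc8+, Rb8, Ra8, Rg7, Rg6, Rg5, Rg4, Rg3, Rgg2, Kh8, Kg7, Kh6, Kg6, Rdd8, ... (list truncated; more exist).
Black has legal moves and is not in check → neither.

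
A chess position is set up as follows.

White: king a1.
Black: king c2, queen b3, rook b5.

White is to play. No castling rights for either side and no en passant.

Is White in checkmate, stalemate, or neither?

White to move; white king on a1.
In check: no.
King squares — b1: attacked by Kc2; a2: attacked by Qb3; b2: attacked by Kc2.
Legal moves for White: none.
Not in check and no legal moves → stalemate.

stalemate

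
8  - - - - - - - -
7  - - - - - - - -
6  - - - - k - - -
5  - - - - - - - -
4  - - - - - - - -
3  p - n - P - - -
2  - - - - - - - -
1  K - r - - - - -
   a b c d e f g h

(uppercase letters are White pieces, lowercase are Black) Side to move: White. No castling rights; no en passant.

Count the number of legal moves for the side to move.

White to move; king on a1.
In check: yes, from the black rook on c1.
Legal moves: none.
Count: 0.

0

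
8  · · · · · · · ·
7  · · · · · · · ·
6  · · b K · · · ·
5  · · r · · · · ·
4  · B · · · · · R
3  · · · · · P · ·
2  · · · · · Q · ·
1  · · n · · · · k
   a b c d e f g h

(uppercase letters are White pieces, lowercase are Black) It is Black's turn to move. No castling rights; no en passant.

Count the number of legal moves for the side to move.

0

Black to move; king on h1.
In check: yes, from the white rook on h4.
Legal moves: none.
Count: 0.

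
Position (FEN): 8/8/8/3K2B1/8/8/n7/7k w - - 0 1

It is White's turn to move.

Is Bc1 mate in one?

no

After Bc1: black king on h1; in check: no.
Black is not in check, so this cannot be checkmate.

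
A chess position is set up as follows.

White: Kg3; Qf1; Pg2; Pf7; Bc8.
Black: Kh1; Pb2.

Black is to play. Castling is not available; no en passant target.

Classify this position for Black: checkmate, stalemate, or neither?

Black to move; black king on h1.
In check: yes, from the white queen on f1.
King squares — g1: attacked by Qf1; g2: attacked by Qf1; h2: attacked by Kg3.
Legal moves for Black: none.
In check with no legal moves → checkmate.

checkmate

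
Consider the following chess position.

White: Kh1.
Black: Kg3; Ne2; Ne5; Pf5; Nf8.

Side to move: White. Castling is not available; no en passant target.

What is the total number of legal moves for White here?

White to move; king on h1.
In check: no.
Legal moves: none.
Count: 0.

0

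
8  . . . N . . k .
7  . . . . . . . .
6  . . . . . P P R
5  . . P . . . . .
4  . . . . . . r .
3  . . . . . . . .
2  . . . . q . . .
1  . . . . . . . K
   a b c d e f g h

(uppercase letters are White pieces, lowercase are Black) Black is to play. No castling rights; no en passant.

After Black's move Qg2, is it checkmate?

After Qg2: white king on h1; in check: yes, from the black queen on g2.
King squares — g1: attacked by Qg2; g2: attacked by Rg4; h2: attacked by Qg2.
White has no legal moves → checkmate.

yes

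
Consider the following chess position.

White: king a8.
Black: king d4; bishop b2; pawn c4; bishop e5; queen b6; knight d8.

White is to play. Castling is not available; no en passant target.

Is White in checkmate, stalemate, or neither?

stalemate

White to move; white king on a8.
In check: no.
King squares — a7: attacked by Qb6; b7: attacked by Qb6; b8: attacked by Be5.
Legal moves for White: none.
Not in check and no legal moves → stalemate.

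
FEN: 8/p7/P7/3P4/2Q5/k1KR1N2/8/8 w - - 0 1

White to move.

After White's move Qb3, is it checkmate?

After Qb3: black king on a3; in check: yes, from the white queen on b3.
King squares — a2: attacked by Qb3; b2: attacked by Qb3; b3: attacked by Kc3; a4: attacked by Qb3; b4: attacked by Qb3.
Black has no legal moves → checkmate.

yes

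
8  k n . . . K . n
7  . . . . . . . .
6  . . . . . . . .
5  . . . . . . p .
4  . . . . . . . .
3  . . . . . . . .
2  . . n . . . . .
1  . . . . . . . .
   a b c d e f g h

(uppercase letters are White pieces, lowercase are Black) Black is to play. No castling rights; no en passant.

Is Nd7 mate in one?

no

After Nd7: white king on f8; in check: yes, from the black knight on d7.
White has 4 legal replies: Kg8, Ke8, Kg7, Ke7.
In check but a legal move exists → not checkmate.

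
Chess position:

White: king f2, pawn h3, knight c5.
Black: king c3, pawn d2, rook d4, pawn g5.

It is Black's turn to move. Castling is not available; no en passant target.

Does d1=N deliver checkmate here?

After d1=N: white king on f2; in check: yes, from the black knight on d1.
White has 7 legal replies: Kg3, Kf3, Kg2, Ke2, Kg1, Kf1, Ke1.
In check but a legal move exists → not checkmate.

no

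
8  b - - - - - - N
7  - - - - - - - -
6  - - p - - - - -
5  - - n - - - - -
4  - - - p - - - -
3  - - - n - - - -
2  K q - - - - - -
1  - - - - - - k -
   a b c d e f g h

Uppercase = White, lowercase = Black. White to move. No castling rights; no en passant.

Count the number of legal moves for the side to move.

0

White to move; king on a2.
In check: yes, from the black queen on b2.
Legal moves: none.
Count: 0.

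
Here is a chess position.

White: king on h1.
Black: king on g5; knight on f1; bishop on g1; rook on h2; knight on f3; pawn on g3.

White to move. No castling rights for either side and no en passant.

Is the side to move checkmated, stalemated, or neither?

White to move; white king on h1.
In check: yes, from the black rook on h2.
King squares — g1: attacked by Nf3; g2: attacked by Rh2; h2: attacked by Nf1.
Legal moves for White: none.
In check with no legal moves → checkmate.

checkmate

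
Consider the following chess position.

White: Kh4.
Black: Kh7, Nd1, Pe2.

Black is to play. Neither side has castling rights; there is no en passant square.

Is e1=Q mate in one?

no

After e1=Q: white king on h4; in check: yes, from the black queen on e1.
White has 4 legal replies: Kh5, Kg5, Kg4, Kh3.
In check but a legal move exists → not checkmate.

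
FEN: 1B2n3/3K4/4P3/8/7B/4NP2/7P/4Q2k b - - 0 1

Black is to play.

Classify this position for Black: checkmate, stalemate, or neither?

Black to move; black king on h1.
In check: yes, from the white queen on e1.
King squares — g1: attacked by Qe1; g2: attacked by Ne3; h2: attacked by Bb8.
Legal moves for Black: none.
In check with no legal moves → checkmate.

checkmate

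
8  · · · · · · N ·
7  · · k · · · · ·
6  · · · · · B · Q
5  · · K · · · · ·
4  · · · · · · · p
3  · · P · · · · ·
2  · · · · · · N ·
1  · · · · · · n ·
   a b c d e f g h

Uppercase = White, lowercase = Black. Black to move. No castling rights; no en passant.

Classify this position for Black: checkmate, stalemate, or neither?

neither

Black to move; black king on c7.
In check: no.
Legal moves for Black: Kc8, Kb8, Kd7, Kb7, Nh3, Nf3, Ne2, h3.
Black has 8 legal moves and is not in check → neither.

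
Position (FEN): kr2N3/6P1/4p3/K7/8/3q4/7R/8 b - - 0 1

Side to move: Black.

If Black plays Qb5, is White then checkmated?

yes

After Qb5: white king on a5; in check: yes, from the black queen on b5.
King squares — a4: attacked by Qb5; b4: attacked by Qb5; b5: attacked by Rb8; a6: attacked by Qb5; b6: attacked by Qb5.
White has no legal moves → checkmate.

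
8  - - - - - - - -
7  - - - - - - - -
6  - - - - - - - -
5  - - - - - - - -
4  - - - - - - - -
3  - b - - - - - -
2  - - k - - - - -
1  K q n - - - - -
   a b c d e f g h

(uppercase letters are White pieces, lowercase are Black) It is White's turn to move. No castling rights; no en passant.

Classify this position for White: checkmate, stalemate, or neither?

checkmate

White to move; white king on a1.
In check: yes, from the black queen on b1.
King squares — b1: attacked by Kc2; a2: attacked by Qb1; b2: attacked by Qb1.
Legal moves for White: none.
In check with no legal moves → checkmate.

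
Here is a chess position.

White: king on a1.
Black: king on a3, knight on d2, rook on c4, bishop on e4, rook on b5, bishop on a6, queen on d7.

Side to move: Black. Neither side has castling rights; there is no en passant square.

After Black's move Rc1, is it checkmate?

yes

After Rc1: white king on a1; in check: yes, from the black rook on c1.
King squares — b1: attacked by Rc1; a2: attacked by Ka3; b2: attacked by Ka3.
White has no legal moves → checkmate.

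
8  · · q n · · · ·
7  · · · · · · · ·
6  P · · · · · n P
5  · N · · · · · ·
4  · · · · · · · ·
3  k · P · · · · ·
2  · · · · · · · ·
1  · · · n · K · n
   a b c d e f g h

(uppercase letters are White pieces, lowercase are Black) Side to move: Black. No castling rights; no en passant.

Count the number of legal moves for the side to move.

4

Black to move; king on a3.
In check: yes, from the white knight on b5.
Legal moves: Ka4, Kb3, Kb2, Ka2.
Count: 4.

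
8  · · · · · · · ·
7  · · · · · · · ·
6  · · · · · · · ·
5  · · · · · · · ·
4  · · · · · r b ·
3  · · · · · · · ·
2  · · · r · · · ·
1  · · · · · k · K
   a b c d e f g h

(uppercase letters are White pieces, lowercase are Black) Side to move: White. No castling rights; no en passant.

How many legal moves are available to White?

0

White to move; king on h1.
In check: no.
Legal moves: none.
Count: 0.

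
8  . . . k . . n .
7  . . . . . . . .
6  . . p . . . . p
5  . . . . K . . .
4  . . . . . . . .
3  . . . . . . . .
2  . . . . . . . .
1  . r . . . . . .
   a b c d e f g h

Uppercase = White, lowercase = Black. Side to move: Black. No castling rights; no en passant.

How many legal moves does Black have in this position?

23

Black to move; king on d8.
In check: no.
Legal moves: Ne7, Nf6, Ke8, Kc8, Ke7, Kd7, Kc7, Rb8, Rb7, Rb6, Rb5+, Rb4, Rb3, Rb2, Rh1, Rg1, Rf1, Re1+, Rd1, Rc1, Ra1, h5, c5.
Count: 23.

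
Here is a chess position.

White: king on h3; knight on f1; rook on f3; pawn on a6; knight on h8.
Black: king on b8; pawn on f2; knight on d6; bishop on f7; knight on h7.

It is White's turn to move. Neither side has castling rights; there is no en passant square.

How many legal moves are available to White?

23

White to move; king on h3.
In check: no.
Legal moves: Nxf7, Ng6, Kh4, Kg4, Kg3, Kh2, Kg2, Rxf7, Rf6, Rf5, Rf4, Rg3, Re3, Rd3, Rc3, Rb3+, Ra3, Rxf2, Ng3, Ne3, Nh2, Nd2, a7+.
Count: 23.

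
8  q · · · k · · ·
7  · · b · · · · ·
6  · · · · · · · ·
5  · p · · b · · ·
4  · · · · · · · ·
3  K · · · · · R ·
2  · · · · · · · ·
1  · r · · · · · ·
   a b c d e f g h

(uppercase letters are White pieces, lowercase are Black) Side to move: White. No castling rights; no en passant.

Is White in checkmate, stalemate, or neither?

White to move; white king on a3.
In check: yes, from the black queen on a8.
King squares — a2: attacked by Qa8; b2: attacked by Rb1; b3: attacked by Rb1; a4: attacked by Pb5; b4: attacked by Rb1.
Legal moves for White: none.
In check with no legal moves → checkmate.

checkmate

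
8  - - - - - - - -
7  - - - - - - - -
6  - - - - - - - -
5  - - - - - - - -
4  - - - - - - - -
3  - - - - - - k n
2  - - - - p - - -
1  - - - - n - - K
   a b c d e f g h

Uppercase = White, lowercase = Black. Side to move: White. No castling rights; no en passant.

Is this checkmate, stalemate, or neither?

stalemate

White to move; white king on h1.
In check: no.
King squares — g1: attacked by Nh3; g2: attacked by Ne1; h2: attacked by Kg3.
Legal moves for White: none.
Not in check and no legal moves → stalemate.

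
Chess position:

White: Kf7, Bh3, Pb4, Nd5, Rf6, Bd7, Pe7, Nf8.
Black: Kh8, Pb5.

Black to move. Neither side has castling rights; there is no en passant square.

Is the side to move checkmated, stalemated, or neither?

Black to move; black king on h8.
In check: no.
King squares — g7: attacked by Kf7; h7: attacked by Nf8; g8: attacked by Kf7.
Legal moves for Black: none.
Not in check and no legal moves → stalemate.

stalemate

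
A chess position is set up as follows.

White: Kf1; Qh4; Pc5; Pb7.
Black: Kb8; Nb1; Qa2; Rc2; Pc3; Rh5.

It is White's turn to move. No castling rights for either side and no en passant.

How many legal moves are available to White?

White to move; king on f1.
In check: no.
Legal moves: Qd8+, Qe7, Qf6, Qxh5, Qg5, Qg4, Qf4+, Qe4, Qd4, Qc4, Qb4, Qa4, Qh3, Qg3+, Qh2+, Qf2, Qh1, Qe1, Kg1, Ke1, c6.
Count: 21.

21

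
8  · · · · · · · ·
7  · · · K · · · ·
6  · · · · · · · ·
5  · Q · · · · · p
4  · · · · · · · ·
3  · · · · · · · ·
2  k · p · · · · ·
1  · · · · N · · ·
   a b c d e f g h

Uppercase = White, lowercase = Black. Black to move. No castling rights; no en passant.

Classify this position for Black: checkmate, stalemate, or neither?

Black to move; black king on a2.
In check: no.
Legal moves for Black: Ka3, Ka1, h4, c1=Q, c1=R, c1=B, c1=N.
Black has 7 legal moves and is not in check → neither.

neither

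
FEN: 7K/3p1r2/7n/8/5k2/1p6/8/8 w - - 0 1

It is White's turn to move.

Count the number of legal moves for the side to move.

White to move; king on h8.
In check: no.
Legal moves: none.
Count: 0.

0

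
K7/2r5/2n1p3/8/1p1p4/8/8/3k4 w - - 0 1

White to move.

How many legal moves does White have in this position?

White to move; king on a8.
In check: no.
Legal moves: none.
Count: 0.

0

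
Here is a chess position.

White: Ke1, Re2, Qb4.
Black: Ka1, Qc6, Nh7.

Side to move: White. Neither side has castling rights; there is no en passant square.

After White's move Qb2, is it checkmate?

After Qb2: black king on a1; in check: yes, from the white queen on b2.
King squares — b1: attacked by Qb2; a2: attacked by Qb2; b2: attacked by Re2.
Black has no legal moves → checkmate.

yes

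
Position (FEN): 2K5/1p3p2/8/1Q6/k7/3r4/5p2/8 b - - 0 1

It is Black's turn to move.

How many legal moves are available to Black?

2

Black to move; king on a4.
In check: yes, from the white queen on b5.
Legal moves: Kxb5, Ka3.
Count: 2.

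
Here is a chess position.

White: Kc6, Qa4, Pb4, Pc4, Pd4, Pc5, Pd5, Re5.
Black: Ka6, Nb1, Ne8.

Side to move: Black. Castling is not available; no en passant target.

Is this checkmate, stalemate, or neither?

checkmate

Black to move; black king on a6.
In check: yes, from the white queen on a4.
King squares — a5: attacked by Qa4; b5: attacked by Qa4; b6: attacked by Pc5; a7: attacked by Qa4; b7: attacked by Kc6.
Legal moves for Black: none.
In check with no legal moves → checkmate.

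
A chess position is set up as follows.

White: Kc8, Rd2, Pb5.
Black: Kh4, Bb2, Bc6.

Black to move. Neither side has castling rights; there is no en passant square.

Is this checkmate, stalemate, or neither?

neither

Black to move; black king on h4.
In check: no.
Legal moves for Black include: Be8, Ba8, Bd7+, Bb7+, Bd5, Bxb5, Be4, Bf3, Bg2, Bh1, Kh5, Kg5, Kg4, Kh3, Kg3, Bh8, Bg7, Bf6, ... (list truncated; more exist).
Black has legal moves and is not in check → neither.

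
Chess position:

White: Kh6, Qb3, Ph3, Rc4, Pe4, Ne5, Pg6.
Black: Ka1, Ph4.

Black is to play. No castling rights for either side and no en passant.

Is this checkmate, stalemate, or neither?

Black to move; black king on a1.
In check: no.
King squares — b1: attacked by Qb3; a2: attacked by Qb3; b2: attacked by Qb3.
Legal moves for Black: none.
Not in check and no legal moves → stalemate.

stalemate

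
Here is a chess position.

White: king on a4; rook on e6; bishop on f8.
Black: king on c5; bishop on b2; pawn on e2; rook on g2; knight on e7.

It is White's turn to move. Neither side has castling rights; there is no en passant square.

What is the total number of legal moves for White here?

White to move; king on a4.
In check: no.
Legal moves: Bg7, Bxe7+, Bh6, Rxe7, Rh6, Rg6, Rf6, Rd6, Rc6+, Rb6, Ra6, Re5+, Re4, Re3, Rxe2, Ka5, Kb3.
Count: 17.

17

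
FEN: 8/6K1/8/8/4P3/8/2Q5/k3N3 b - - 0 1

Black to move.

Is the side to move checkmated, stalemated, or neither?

stalemate

Black to move; black king on a1.
In check: no.
King squares — b1: attacked by Qc2; a2: attacked by Qc2; b2: attacked by Qc2.
Legal moves for Black: none.
Not in check and no legal moves → stalemate.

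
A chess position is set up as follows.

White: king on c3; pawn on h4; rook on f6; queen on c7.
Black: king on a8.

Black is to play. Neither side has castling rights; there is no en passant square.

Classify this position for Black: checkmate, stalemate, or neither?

stalemate

Black to move; black king on a8.
In check: no.
King squares — a7: attacked by Qc7; b7: attacked by Qc7; b8: attacked by Qc7.
Legal moves for Black: none.
Not in check and no legal moves → stalemate.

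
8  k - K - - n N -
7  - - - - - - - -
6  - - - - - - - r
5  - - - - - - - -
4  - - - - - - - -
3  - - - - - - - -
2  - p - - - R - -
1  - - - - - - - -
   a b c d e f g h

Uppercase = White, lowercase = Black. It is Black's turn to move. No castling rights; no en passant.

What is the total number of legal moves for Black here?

Black to move; king on a8.
In check: no.
Legal moves: Nh7, Nd7, Ng6, Ne6, Ka7, Rh8, Rh7, Rg6, Rf6, Re6, Rd6, Rc6+, Rb6, Ra6, Rh5, Rh4, Rh3, Rh2, Rh1, b1=Q, b1=R, b1=B, b1=N.
Count: 23.

23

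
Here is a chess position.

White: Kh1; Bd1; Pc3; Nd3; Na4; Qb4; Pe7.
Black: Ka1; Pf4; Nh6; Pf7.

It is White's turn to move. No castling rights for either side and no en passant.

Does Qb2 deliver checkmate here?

After Qb2: black king on a1; in check: yes, from the white queen on b2.
King squares — b1: attacked by Qb2; a2: attacked by Qb2; b2: attacked by Nd3.
Black has no legal moves → checkmate.

yes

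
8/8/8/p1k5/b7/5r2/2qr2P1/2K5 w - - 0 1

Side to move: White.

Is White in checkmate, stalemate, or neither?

checkmate

White to move; white king on c1.
In check: yes, from the black queen on c2.
King squares — b1: attacked by Qc2; d1: attacked by Qc2; b2: attacked by Qc2; c2: attacked by Rd2; d2: attacked by Qc2.
Legal moves for White: none.
In check with no legal moves → checkmate.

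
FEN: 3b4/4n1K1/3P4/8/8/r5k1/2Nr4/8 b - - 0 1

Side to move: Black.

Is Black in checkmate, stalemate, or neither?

neither

Black to move; black king on g3.
In check: no.
Legal moves for Black include: Bc7, Bb6, Ba5, Ng8, Nc8, Ng6, Nc6, Nf5+, Nd5, Kh4, Kg4, Kf4, Kh3, Kf3, Kh2, Kg2, Kf2, Ra8, ... (list truncated; more exist).
Black has legal moves and is not in check → neither.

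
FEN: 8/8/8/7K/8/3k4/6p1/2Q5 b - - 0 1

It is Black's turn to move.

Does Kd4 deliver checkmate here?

no

After Kd4: white king on h5; in check: no.
White is not in check, so this cannot be checkmate.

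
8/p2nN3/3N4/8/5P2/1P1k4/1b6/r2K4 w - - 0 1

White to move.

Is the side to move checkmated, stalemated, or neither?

checkmate

White to move; white king on d1.
In check: yes, from the black rook on a1.
King squares — c1: attacked by Ra1; e1: attacked by Ra1; c2: attacked by Kd3; d2: attacked by Kd3; e2: attacked by Kd3.
Legal moves for White: none.
In check with no legal moves → checkmate.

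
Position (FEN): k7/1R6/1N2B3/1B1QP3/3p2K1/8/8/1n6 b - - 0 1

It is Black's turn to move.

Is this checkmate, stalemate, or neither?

checkmate

Black to move; black king on a8.
In check: yes, from the white knight on b6.
King squares — a7: attacked by Rb7; b7: attacked by Qd5; b8: attacked by Rb7.
Legal moves for Black: none.
In check with no legal moves → checkmate.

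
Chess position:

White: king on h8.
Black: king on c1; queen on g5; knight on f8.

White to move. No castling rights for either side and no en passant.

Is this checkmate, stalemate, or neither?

stalemate

White to move; white king on h8.
In check: no.
King squares — g7: attacked by Qg5; h7: attacked by Nf8; g8: attacked by Qg5.
Legal moves for White: none.
Not in check and no legal moves → stalemate.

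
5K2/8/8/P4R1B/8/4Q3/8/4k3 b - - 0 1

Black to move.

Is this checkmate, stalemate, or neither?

checkmate

Black to move; black king on e1.
In check: yes, from the white queen on e3.
King squares — d1: attacked by Bh5; f1: attacked by Rf5; d2: attacked by Qe3; e2: attacked by Qe3; f2: attacked by Qe3.
Legal moves for Black: none.
In check with no legal moves → checkmate.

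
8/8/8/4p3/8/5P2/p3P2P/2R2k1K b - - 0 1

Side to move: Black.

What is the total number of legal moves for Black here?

Black to move; king on f1.
In check: yes, from the white rook on c1.
Legal moves: Kf2, Kxe2.
Count: 2.

2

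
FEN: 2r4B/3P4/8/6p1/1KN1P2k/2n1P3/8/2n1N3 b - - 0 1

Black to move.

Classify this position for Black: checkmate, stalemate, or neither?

Black to move; black king on h4.
In check: no.
Legal moves for Black include: Rxh8, Rg8, Rf8, Re8, Rd8, Rb8+, Ra8, Rc7, Rc6, Rc5, Rxc4+, Kh5, Kg4, Kh3, Kg3, Nd5+, Nb5, Nxe4, ... (list truncated; more exist).
Black has legal moves and is not in check → neither.

neither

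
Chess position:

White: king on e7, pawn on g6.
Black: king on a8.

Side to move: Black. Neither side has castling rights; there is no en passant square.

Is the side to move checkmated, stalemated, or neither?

neither

Black to move; black king on a8.
In check: no.
Legal moves for Black: Kb8, Kb7, Ka7.
Black has 3 legal moves and is not in check → neither.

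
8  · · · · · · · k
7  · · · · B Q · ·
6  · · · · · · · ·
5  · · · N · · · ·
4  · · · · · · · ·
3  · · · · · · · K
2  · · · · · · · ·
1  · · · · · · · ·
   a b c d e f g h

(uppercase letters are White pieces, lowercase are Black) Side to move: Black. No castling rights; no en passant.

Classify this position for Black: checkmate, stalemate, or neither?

stalemate

Black to move; black king on h8.
In check: no.
King squares — g7: attacked by Qf7; h7: attacked by Qf7; g8: attacked by Qf7.
Legal moves for Black: none.
Not in check and no legal moves → stalemate.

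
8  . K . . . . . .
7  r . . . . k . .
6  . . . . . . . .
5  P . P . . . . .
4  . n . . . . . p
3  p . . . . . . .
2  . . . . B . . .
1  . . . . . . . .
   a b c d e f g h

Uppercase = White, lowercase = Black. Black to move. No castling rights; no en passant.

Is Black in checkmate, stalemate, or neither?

neither

Black to move; black king on f7.
In check: no.
Legal moves for Black include: Kg8, Kf8, Ke8, Kg7, Ke7, Kg6, Kf6, Ke6, Ra8+, Re7, Rd7, Rc7, Rb7+, Ra6, Rxa5, Nc6+, Na6+, Nd5, ... (list truncated; more exist).
Black has legal moves and is not in check → neither.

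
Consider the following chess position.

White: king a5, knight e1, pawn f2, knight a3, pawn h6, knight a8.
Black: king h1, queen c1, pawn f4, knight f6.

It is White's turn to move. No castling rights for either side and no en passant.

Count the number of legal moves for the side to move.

17

White to move; king on a5.
In check: no.
Legal moves: Nc7, Nb6, Kb6, Ka6, Kb5, Kb4, Ka4, Nb5, Nc4, Nac2, Nb1, Nf3, Nd3, Ng2, Nec2, h7, f3.
Count: 17.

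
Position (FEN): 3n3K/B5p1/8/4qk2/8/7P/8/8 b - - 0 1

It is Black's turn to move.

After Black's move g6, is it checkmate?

no

After g6: white king on h8; in check: yes, from the black queen on e5.
White has 2 legal replies: Kg8, Kh7.
In check but a legal move exists → not checkmate.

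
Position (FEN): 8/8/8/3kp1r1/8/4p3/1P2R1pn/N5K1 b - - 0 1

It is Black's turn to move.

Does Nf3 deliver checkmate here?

After Nf3: white king on g1; in check: yes, from the black knight on f3.
King squares — f1: attacked by Pg2; h1: attacked by Pg2; f2: attacked by Pe3; g2: attacked by Rg5; h2: attacked by Nf3.
White has no legal moves → checkmate.

yes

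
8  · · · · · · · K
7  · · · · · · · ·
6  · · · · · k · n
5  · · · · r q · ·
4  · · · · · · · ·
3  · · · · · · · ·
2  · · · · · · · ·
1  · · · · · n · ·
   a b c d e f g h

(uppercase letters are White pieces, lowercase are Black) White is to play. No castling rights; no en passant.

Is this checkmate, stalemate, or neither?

White to move; white king on h8.
In check: no.
King squares — g7: attacked by Kf6; h7: attacked by Qf5; g8: attacked by Nh6.
Legal moves for White: none.
Not in check and no legal moves → stalemate.

stalemate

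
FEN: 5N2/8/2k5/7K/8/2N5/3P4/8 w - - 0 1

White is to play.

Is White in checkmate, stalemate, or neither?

White to move; white king on h5.
In check: no.
Legal moves for White include: Nh7, Nd7, Ng6, Ne6, Kh6, Kg6, Kg5, Kh4, Kg4, Nd5, Nb5, Ne4, Na4, Ne2, Na2, Nd1, Nb1, d3, ... (list truncated; more exist).
White has legal moves and is not in check → neither.

neither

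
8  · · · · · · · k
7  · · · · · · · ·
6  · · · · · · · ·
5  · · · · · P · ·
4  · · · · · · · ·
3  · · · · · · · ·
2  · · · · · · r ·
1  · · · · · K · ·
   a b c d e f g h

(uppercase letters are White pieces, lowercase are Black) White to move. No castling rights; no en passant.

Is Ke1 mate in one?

no

After Ke1: black king on h8; in check: no.
Black is not in check, so this cannot be checkmate.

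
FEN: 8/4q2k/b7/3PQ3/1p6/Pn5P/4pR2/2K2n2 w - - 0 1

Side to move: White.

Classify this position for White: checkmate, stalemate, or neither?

White to move; white king on c1.
In check: yes, from the black knight on b3.
King squares — b1: available; d1: attacked by Pe2; b2: available; c2: available; d2: attacked by Nf1.
Legal moves for White: Kc2, Kb2, Kb1.
White is in check but has 3 legal moves → neither.

neither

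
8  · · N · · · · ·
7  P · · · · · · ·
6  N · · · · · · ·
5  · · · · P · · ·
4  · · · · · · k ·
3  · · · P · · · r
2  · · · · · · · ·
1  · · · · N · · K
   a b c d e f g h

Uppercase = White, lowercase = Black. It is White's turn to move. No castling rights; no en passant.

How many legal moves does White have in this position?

White to move; king on h1.
In check: yes, from the black rook on h3.
Legal moves: Kg2, Kg1.
Count: 2.

2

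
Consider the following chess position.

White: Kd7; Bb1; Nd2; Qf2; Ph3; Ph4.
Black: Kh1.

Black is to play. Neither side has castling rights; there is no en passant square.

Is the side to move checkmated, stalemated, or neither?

Black to move; black king on h1.
In check: no.
King squares — g1: attacked by Qf2; g2: attacked by Qf2; h2: attacked by Qf2.
Legal moves for Black: none.
Not in check and no legal moves → stalemate.

stalemate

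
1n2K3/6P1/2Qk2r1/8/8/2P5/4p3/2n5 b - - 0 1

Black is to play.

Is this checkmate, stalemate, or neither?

Black to move; black king on d6.
In check: yes, from the white queen on c6.
Legal moves for Black: Kxc6, Ke5, Nxc6.
Black is in check but has 3 legal moves → neither.

neither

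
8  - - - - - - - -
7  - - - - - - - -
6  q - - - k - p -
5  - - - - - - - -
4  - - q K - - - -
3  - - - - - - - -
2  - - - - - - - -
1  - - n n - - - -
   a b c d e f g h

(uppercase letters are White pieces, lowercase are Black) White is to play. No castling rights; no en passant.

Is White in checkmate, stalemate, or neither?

White to move; white king on d4.
In check: yes, from the black queen on c4.
King squares — c3: attacked by Nd1; d3: attacked by Nc1; e3: attacked by Nd1; c4: attacked by Qa6; e4: attacked by Qc4; c5: attacked by Qc4; d5: attacked by Qc4; e5: attacked by Ke6.
Legal moves for White: none.
In check with no legal moves → checkmate.

checkmate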